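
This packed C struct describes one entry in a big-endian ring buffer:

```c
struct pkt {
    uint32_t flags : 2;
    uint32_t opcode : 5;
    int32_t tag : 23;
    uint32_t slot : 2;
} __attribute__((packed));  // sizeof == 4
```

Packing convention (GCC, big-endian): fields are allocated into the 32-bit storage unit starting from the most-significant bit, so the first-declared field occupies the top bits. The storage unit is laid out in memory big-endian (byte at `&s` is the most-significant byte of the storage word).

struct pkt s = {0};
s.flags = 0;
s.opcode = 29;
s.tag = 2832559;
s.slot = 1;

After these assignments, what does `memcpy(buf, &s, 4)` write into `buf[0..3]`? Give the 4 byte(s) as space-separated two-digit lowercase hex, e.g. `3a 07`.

3a ac e2 bd

[30+:2] flags=0 & 0x3 = 0x0; word=0x00000000
[25+:5] opcode=29 & 0x1f = 0x1d; word=0x3a000000
[2+:23] tag=2832559 & 0x7fffff = 0x2b38af; word=0x3aace2bc
[0+:2] slot=1 & 0x3 = 0x1; word=0x3aace2bd
word = 0x3aace2bd → big-endian bytes:
  [0]=0x3a  [1]=0xac  [2]=0xe2  [3]=0xbd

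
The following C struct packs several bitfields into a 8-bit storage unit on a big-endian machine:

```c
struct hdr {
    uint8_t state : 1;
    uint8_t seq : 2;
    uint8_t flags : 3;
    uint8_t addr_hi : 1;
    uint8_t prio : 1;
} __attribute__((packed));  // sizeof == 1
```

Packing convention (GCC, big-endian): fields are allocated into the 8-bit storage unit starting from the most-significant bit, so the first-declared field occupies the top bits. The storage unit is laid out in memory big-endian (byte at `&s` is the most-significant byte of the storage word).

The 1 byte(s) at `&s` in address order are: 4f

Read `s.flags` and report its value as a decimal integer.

[0]=0x4f (big-endian) → word 0x4f
state [7+:1] = (word>>7) & 0x1 = 0
seq [5+:2] = (word>>5) & 0x3 = 2
flags [2+:3] = (word>>2) & 0x7 = 3  ←
addr_hi [1+:1] = (word>>1) & 0x1 = 1
prio [0+:1] = (word>>0) & 0x1 = 1

3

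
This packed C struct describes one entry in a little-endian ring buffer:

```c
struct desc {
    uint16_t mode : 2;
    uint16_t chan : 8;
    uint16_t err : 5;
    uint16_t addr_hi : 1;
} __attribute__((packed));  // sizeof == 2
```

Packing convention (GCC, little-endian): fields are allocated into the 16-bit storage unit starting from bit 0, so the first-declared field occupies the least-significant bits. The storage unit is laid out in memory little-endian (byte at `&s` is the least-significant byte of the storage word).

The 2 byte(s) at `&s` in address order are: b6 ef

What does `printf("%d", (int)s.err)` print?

[0]=0xb6 [1]=0xef (little-endian) → word 0xefb6
mode:2 @ bit 0 → (0xefb6>>0)&0x3 = 0x2
chan:8 @ bit 2 → (0xefb6>>2)&0xff = 0xed
err:5 @ bit 10 → (0xefb6>>10)&0x1f = 0x1b  ←
addr_hi:1 @ bit 15 → (0xefb6>>15)&0x1 = 0x1

27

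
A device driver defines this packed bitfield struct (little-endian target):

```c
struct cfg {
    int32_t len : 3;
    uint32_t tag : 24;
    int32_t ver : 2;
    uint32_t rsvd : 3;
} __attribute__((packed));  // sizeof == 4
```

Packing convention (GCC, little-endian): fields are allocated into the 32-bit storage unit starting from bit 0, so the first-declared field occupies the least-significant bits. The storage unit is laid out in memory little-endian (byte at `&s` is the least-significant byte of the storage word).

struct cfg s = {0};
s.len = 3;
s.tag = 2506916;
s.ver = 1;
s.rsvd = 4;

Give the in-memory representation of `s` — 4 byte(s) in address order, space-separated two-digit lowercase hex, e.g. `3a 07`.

23 05 32 89

len (3b) val=3 bits=0x3 at bit 0: 0x00000003
tag (24b) val=2506916 bits=0x2640a4 at bit 3: 0x01320523
ver (2b) val=1 bits=0x1 at bit 27: 0x09320523
rsvd (3b) val=4 bits=0x4 at bit 29: 0x89320523
word = 0x89320523 → little-endian bytes:
  [0]=0x23  [1]=0x05  [2]=0x32  [3]=0x89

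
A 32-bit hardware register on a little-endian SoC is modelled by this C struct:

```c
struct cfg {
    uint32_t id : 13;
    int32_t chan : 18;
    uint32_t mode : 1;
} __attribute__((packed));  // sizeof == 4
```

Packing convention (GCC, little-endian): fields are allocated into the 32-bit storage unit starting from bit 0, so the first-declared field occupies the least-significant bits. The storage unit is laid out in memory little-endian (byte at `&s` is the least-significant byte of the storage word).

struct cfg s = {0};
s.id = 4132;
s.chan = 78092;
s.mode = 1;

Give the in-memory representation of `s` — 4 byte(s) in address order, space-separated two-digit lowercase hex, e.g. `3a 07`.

id (13b) val=4132 bits=0x1024 at bit 0: 0x00001024
chan (18b) val=78092 bits=0x1310c at bit 13: 0x26219024
mode (1b) val=1 bits=0x1 at bit 31: 0xa6219024
word = 0xa6219024 → little-endian bytes:
  [0]=0x24  [1]=0x90  [2]=0x21  [3]=0xa6

24 90 21 a6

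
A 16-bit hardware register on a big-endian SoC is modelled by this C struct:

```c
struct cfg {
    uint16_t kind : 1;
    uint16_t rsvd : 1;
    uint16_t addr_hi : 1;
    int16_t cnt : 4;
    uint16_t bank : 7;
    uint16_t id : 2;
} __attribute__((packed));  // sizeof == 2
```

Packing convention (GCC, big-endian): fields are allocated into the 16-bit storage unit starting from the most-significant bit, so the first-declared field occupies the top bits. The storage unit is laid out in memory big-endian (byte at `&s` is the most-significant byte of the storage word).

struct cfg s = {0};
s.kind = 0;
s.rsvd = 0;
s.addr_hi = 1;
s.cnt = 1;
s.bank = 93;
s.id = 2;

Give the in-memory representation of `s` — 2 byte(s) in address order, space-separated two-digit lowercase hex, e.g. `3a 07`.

kind (1b) val=0 bits=0x0 at bit 15: 0x0000
rsvd (1b) val=0 bits=0x0 at bit 14: 0x0000
addr_hi (1b) val=1 bits=0x1 at bit 13: 0x2000
cnt (4b) val=1 bits=0x1 at bit 9: 0x2200
bank (7b) val=93 bits=0x5d at bit 2: 0x2374
id (2b) val=2 bits=0x2 at bit 0: 0x2376
word = 0x2376 → big-endian bytes:
  [0]=0x23  [1]=0x76

23 76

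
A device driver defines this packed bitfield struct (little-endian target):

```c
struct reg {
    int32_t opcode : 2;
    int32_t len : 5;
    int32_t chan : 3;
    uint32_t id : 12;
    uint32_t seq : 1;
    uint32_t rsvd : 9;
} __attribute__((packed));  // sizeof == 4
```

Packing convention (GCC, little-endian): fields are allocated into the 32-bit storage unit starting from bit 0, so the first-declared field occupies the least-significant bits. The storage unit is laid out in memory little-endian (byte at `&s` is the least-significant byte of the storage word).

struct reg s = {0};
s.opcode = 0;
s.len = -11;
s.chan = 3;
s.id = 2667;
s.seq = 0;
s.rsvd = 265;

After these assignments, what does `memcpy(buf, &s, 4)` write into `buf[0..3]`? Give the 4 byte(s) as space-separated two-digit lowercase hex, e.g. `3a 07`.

opcode:2 = 0 → 0x0 << 0 → word 0x00000000
len:5 = -11 → 0x15 << 2 → word 0x00000054
chan:3 = 3 → 0x3 << 7 → word 0x000001d4
id:12 = 2667 → 0xa6b << 10 → word 0x0029add4
seq:1 = 0 → 0x0 << 22 → word 0x0029add4
rsvd:9 = 265 → 0x109 << 23 → word 0x84a9add4
word = 0x84a9add4 → little-endian bytes:
  [0]=0xd4  [1]=0xad  [2]=0xa9  [3]=0x84

d4 ad a9 84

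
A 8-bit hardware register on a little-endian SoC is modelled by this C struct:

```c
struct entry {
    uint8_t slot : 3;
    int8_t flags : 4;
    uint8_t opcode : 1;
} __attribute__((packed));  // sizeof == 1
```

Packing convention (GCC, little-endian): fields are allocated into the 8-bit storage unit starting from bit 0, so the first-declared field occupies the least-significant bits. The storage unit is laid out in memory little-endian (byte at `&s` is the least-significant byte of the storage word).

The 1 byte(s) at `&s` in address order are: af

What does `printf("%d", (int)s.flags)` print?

[0]=0xaf (little-endian) → word 0xaf
slot:3 @ bit 0 → (0xaf>>0)&0x7 = 0x7
flags:4 @ bit 3 → (0xaf>>3)&0xf = 0x5  ←
opcode:1 @ bit 7 → (0xaf>>7)&0x1 = 0x1
flags signed 4b, MSB=0: value = 5

5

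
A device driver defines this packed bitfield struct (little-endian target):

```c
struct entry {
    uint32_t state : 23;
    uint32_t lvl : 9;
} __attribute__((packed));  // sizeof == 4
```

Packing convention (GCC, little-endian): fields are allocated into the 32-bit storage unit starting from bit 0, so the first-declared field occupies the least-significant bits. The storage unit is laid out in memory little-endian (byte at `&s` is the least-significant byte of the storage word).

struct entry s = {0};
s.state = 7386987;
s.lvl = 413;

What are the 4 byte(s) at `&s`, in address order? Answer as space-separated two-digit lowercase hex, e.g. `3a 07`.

6b b7 f0 ce

state (23b) val=7386987 bits=0x70b76b at bit 0: 0x0070b76b
lvl (9b) val=413 bits=0x19d at bit 23: 0xcef0b76b
word = 0xcef0b76b → little-endian bytes:
  [0]=0x6b  [1]=0xb7  [2]=0xf0  [3]=0xce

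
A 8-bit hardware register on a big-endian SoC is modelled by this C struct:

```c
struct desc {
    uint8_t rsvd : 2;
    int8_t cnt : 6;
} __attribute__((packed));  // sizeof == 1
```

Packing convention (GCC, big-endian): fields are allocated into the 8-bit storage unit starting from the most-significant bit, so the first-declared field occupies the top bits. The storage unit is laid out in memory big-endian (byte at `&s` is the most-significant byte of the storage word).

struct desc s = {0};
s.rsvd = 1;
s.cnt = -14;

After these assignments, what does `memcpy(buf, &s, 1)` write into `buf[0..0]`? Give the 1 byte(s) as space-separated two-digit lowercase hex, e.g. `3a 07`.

rsvd (2b) val=1 bits=0x1 at bit 6: 0x40
cnt (6b) val=-14 bits=0x32 at bit 0: 0x72
word = 0x72 → big-endian bytes:
  [0]=0x72

72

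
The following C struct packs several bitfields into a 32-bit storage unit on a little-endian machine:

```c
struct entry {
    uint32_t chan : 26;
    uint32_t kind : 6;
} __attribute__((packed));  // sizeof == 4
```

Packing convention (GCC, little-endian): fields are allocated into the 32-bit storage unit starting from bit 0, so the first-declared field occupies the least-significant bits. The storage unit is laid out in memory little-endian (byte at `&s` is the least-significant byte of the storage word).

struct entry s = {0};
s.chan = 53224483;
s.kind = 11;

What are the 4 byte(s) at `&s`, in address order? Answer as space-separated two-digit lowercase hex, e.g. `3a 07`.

23 24 2c 2f

[0+:26] chan=53224483 & 0x3ffffff = 0x32c2423; word=0x032c2423
[26+:6] kind=11 & 0x3f = 0xb; word=0x2f2c2423
word = 0x2f2c2423 → little-endian bytes:
  [0]=0x23  [1]=0x24  [2]=0x2c  [3]=0x2f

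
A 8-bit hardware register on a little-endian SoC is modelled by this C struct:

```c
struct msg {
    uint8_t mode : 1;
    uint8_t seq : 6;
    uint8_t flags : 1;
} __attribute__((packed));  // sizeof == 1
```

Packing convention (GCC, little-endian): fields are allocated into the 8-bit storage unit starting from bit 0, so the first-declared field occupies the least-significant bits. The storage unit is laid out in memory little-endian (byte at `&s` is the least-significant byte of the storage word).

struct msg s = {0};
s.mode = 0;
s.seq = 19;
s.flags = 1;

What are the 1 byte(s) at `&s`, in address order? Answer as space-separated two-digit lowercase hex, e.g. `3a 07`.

mode (1b) val=0 bits=0x0 at bit 0: 0x00
seq (6b) val=19 bits=0x13 at bit 1: 0x26
flags (1b) val=1 bits=0x1 at bit 7: 0xa6
word = 0xa6 → little-endian bytes:
  [0]=0xa6

a6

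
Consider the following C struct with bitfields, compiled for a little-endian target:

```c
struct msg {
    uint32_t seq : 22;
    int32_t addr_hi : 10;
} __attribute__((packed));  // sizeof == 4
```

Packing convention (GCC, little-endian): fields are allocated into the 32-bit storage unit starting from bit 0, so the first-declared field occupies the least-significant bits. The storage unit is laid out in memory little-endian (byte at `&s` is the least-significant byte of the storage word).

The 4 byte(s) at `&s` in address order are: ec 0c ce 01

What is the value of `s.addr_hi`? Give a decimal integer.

[0]=0xec [1]=0x0c [2]=0xce [3]=0x01 (little-endian) → word 0x01ce0cec
seq:22 @ bit 0 → (0x01ce0cec>>0)&0x3fffff = 0xe0cec
addr_hi:10 @ bit 22 → (0x01ce0cec>>22)&0x3ff = 0x7  ←
addr_hi signed 10b, MSB=0: value = 7

7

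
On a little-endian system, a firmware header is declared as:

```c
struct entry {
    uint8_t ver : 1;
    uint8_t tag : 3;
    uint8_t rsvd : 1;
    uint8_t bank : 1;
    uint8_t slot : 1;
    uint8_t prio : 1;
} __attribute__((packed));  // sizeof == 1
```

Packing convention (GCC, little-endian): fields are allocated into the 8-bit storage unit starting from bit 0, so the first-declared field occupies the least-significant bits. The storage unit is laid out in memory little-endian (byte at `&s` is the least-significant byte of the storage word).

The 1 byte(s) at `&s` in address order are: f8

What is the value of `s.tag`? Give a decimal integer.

[0]=0xf8 (little-endian) → word 0xf8
ver:1 @ bit 0 → (0xf8>>0)&0x1 = 0x0
tag:3 @ bit 1 → (0xf8>>1)&0x7 = 0x4  ←
rsvd:1 @ bit 4 → (0xf8>>4)&0x1 = 0x1
bank:1 @ bit 5 → (0xf8>>5)&0x1 = 0x1
slot:1 @ bit 6 → (0xf8>>6)&0x1 = 0x1
prio:1 @ bit 7 → (0xf8>>7)&0x1 = 0x1

4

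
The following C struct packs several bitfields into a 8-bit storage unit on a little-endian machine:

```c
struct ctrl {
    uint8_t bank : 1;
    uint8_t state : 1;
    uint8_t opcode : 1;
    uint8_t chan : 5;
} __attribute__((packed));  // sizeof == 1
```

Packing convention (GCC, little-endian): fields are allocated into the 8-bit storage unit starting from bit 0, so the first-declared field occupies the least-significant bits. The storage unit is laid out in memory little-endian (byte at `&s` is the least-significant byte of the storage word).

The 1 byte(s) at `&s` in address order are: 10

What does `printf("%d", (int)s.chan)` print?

[0]=0x10 (little-endian) → word 0x10
bank [0+:1] = (word>>0) & 0x1 = 0
state [1+:1] = (word>>1) & 0x1 = 0
opcode [2+:1] = (word>>2) & 0x1 = 0
chan [3+:5] = (word>>3) & 0x1f = 2  ←

2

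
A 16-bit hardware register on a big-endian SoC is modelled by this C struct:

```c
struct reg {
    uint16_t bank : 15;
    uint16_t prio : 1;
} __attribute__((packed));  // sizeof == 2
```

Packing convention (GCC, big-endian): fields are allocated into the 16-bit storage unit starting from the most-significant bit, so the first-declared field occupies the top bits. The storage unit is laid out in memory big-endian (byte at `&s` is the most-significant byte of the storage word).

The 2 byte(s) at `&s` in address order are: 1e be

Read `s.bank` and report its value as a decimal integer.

3935

[0]=0x1e [1]=0xbe (big-endian) → word 0x1ebe
bank:15 @ bit 1 → (0x1ebe>>1)&0x7fff = 0xf5f  ←
prio:1 @ bit 0 → (0x1ebe>>0)&0x1 = 0x0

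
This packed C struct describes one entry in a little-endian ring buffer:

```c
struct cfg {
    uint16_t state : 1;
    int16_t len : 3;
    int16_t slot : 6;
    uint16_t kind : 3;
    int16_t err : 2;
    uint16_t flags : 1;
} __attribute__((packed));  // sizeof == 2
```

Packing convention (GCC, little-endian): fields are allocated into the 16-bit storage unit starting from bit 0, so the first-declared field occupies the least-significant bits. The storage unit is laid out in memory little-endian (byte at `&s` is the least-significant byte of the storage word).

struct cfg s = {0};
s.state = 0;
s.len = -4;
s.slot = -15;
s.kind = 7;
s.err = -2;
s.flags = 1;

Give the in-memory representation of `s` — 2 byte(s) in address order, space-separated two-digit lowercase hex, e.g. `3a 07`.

[0+:1] state=0 & 0x1 = 0x0; word=0x0000
[1+:3] len=-4 & 0x7 = 0x4; word=0x0008
[4+:6] slot=-15 & 0x3f = 0x31; word=0x0318
[10+:3] kind=7 & 0x7 = 0x7; word=0x1f18
[13+:2] err=-2 & 0x3 = 0x2; word=0x5f18
[15+:1] flags=1 & 0x1 = 0x1; word=0xdf18
word = 0xdf18 → little-endian bytes:
  [0]=0x18  [1]=0xdf

18 df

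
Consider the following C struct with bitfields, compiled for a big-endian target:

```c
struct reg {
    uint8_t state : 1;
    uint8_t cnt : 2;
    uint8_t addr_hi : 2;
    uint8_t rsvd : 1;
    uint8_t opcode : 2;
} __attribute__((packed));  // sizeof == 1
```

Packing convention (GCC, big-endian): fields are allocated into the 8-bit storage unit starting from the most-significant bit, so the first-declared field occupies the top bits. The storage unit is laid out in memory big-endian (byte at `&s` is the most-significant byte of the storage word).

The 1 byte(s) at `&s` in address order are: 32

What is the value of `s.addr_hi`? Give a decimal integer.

2

[0]=0x32 (big-endian) → word 0x32
state [7+:1] = (word>>7) & 0x1 = 0
cnt [5+:2] = (word>>5) & 0x3 = 1
addr_hi [3+:2] = (word>>3) & 0x3 = 2  ←
rsvd [2+:1] = (word>>2) & 0x1 = 0
opcode [0+:2] = (word>>0) & 0x3 = 2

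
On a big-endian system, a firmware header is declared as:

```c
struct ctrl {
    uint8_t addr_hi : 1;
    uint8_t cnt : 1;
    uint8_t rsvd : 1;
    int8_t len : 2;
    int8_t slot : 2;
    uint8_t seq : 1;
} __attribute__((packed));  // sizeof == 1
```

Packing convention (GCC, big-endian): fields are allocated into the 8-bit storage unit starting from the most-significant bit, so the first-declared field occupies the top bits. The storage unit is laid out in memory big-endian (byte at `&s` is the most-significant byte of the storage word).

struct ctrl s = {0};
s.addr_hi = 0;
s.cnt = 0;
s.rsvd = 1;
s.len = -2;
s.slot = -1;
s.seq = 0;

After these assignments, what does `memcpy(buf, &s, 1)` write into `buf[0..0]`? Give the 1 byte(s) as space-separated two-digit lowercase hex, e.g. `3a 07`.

36

addr_hi:1 = 0 → 0x0 << 7 → word 0x00
cnt:1 = 0 → 0x0 << 6 → word 0x00
rsvd:1 = 1 → 0x1 << 5 → word 0x20
len:2 = -2 → 0x2 << 3 → word 0x30
slot:2 = -1 → 0x3 << 1 → word 0x36
seq:1 = 0 → 0x0 << 0 → word 0x36
word = 0x36 → big-endian bytes:
  [0]=0x36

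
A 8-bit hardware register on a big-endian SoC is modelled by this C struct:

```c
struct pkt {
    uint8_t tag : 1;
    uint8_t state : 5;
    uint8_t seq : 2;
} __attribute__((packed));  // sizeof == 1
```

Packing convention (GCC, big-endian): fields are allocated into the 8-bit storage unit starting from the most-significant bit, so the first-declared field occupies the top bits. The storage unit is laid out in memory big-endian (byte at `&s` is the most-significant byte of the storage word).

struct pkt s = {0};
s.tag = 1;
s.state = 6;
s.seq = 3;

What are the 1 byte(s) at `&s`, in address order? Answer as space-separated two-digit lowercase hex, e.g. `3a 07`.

9b

tag:1 = 1 → 0x1 << 7 → word 0x80
state:5 = 6 → 0x6 << 2 → word 0x98
seq:2 = 3 → 0x3 << 0 → word 0x9b
word = 0x9b → big-endian bytes:
  [0]=0x9b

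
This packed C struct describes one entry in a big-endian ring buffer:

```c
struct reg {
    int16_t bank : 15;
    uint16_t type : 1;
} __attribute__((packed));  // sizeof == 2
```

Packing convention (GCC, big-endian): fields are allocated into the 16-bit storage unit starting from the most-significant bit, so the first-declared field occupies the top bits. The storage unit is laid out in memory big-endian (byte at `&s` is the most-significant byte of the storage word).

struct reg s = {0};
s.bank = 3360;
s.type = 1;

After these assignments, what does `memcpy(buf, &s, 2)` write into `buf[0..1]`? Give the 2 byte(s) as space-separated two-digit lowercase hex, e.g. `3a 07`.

[1+:15] bank=3360 & 0x7fff = 0xd20; word=0x1a40
[0+:1] type=1 & 0x1 = 0x1; word=0x1a41
word = 0x1a41 → big-endian bytes:
  [0]=0x1a  [1]=0x41

1a 41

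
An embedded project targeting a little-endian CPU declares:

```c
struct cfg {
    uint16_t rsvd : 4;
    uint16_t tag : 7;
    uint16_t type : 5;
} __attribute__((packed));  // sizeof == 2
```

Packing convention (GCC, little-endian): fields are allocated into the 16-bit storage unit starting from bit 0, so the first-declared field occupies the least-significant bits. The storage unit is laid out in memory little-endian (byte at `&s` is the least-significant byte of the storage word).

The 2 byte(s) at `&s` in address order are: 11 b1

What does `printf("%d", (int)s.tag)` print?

17

[0]=0x11 [1]=0xb1 (little-endian) → word 0xb111
rsvd [0+:4] = (word>>0) & 0xf = 1
tag [4+:7] = (word>>4) & 0x7f = 17  ←
type [11+:5] = (word>>11) & 0x1f = 22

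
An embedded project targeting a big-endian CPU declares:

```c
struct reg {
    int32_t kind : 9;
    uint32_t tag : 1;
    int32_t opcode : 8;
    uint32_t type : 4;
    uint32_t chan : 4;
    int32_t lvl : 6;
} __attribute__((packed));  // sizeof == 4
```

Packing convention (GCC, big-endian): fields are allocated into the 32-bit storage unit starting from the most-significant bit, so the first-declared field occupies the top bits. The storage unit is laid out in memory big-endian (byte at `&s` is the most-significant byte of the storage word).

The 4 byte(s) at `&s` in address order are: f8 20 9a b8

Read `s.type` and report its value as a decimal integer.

6

[0]=0xf8 [1]=0x20 [2]=0x9a [3]=0xb8 (big-endian) → word 0xf8209ab8
kind [23+:9] = (word>>23) & 0x1ff = 496
tag [22+:1] = (word>>22) & 0x1 = 0
opcode [14+:8] = (word>>14) & 0xff = 130
type [10+:4] = (word>>10) & 0xf = 6  ←
chan [6+:4] = (word>>6) & 0xf = 10
lvl [0+:6] = (word>>0) & 0x3f = 56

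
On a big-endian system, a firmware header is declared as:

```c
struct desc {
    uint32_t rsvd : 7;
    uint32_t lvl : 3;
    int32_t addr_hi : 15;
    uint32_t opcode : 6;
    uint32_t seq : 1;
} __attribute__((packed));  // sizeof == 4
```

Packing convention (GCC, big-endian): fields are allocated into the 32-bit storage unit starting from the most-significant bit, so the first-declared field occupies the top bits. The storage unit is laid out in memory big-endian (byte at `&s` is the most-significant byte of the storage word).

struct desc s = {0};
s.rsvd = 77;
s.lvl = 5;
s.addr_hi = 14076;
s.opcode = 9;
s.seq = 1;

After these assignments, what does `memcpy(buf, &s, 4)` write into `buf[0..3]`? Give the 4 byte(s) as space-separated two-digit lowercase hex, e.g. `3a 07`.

[25+:7] rsvd=77 & 0x7f = 0x4d; word=0x9a000000
[22+:3] lvl=5 & 0x7 = 0x5; word=0x9b400000
[7+:15] addr_hi=14076 & 0x7fff = 0x36fc; word=0x9b5b7e00
[1+:6] opcode=9 & 0x3f = 0x9; word=0x9b5b7e12
[0+:1] seq=1 & 0x1 = 0x1; word=0x9b5b7e13
word = 0x9b5b7e13 → big-endian bytes:
  [0]=0x9b  [1]=0x5b  [2]=0x7e  [3]=0x13

9b 5b 7e 13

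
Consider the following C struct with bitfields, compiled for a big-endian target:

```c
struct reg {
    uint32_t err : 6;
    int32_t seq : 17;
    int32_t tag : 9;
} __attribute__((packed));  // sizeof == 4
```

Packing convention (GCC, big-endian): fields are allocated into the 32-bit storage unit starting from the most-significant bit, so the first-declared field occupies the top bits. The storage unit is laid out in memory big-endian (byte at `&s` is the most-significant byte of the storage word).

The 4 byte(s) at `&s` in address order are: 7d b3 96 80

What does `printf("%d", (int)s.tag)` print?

128

[0]=0x7d [1]=0xb3 [2]=0x96 [3]=0x80 (big-endian) → word 0x7db39680
err [26+:6] = (word>>26) & 0x3f = 31
seq [9+:17] = (word>>9) & 0x1ffff = 55755
tag [0+:9] = (word>>0) & 0x1ff = 128  ←
tag signed 9b, MSB=0: value = 128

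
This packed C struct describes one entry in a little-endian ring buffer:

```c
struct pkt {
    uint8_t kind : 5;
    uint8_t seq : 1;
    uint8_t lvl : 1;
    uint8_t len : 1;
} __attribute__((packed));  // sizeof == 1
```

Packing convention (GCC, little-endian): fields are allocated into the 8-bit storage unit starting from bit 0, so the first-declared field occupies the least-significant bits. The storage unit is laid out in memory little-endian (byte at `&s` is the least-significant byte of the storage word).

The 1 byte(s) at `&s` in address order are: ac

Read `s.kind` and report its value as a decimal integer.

12

[0]=0xac (little-endian) → word 0xac
kind [0+:5] = (word>>0) & 0x1f = 12  ←
seq [5+:1] = (word>>5) & 0x1 = 1
lvl [6+:1] = (word>>6) & 0x1 = 0
len [7+:1] = (word>>7) & 0x1 = 1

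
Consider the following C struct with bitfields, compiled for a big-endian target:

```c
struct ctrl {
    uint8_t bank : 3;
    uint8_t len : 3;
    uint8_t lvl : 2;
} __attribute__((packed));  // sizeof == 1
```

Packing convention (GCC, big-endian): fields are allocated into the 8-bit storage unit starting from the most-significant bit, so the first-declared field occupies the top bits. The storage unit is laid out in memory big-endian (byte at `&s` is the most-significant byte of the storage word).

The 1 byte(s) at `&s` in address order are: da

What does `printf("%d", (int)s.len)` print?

[0]=0xda (big-endian) → word 0xda
bank [5+:3] = (word>>5) & 0x7 = 6
len [2+:3] = (word>>2) & 0x7 = 6  ←
lvl [0+:2] = (word>>0) & 0x3 = 2

6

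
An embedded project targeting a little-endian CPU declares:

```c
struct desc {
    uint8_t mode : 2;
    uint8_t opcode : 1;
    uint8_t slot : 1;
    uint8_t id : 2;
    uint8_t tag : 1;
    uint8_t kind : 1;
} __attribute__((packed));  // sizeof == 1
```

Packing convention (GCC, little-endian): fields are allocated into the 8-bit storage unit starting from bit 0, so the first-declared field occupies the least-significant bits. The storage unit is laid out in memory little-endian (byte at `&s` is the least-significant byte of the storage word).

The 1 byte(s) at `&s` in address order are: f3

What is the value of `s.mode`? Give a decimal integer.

3

[0]=0xf3 (little-endian) → word 0xf3
mode:2 @ bit 0 → (0xf3>>0)&0x3 = 0x3  ←
opcode:1 @ bit 2 → (0xf3>>2)&0x1 = 0x0
slot:1 @ bit 3 → (0xf3>>3)&0x1 = 0x0
id:2 @ bit 4 → (0xf3>>4)&0x3 = 0x3
tag:1 @ bit 6 → (0xf3>>6)&0x1 = 0x1
kind:1 @ bit 7 → (0xf3>>7)&0x1 = 0x1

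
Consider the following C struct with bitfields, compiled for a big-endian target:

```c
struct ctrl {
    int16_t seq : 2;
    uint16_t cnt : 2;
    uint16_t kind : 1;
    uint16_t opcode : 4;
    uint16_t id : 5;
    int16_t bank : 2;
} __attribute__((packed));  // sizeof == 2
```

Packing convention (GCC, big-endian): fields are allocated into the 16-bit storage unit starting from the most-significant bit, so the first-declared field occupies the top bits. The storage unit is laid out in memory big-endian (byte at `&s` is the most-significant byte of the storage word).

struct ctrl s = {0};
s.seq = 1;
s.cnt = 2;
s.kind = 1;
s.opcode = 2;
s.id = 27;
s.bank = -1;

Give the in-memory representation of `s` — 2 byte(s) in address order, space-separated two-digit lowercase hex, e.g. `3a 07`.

[14+:2] seq=1 & 0x3 = 0x1; word=0x4000
[12+:2] cnt=2 & 0x3 = 0x2; word=0x6000
[11+:1] kind=1 & 0x1 = 0x1; word=0x6800
[7+:4] opcode=2 & 0xf = 0x2; word=0x6900
[2+:5] id=27 & 0x1f = 0x1b; word=0x696c
[0+:2] bank=-1 & 0x3 = 0x3; word=0x696f
word = 0x696f → big-endian bytes:
  [0]=0x69  [1]=0x6f

69 6f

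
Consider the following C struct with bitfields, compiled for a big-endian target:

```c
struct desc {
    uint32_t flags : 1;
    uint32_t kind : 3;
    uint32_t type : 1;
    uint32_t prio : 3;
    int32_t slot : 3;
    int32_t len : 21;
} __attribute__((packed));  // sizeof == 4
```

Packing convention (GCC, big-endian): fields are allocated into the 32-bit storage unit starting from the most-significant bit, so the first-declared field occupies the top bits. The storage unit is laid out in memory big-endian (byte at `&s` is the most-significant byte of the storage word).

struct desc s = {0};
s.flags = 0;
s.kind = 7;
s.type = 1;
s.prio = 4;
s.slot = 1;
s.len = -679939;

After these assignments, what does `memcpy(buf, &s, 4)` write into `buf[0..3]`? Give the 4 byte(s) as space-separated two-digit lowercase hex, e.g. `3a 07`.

7c 35 9f fd

flags (1b) val=0 bits=0x0 at bit 31: 0x00000000
kind (3b) val=7 bits=0x7 at bit 28: 0x70000000
type (1b) val=1 bits=0x1 at bit 27: 0x78000000
prio (3b) val=4 bits=0x4 at bit 24: 0x7c000000
slot (3b) val=1 bits=0x1 at bit 21: 0x7c200000
len (21b) val=-679939 bits=0x159ffd at bit 0: 0x7c359ffd
word = 0x7c359ffd → big-endian bytes:
  [0]=0x7c  [1]=0x35  [2]=0x9f  [3]=0xfd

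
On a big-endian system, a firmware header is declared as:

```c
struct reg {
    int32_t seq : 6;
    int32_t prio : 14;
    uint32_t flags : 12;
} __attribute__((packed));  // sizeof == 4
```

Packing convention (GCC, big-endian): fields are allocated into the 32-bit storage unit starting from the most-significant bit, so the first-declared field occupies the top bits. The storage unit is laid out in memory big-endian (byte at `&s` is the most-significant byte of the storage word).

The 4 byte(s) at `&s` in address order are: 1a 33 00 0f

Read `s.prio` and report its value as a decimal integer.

[0]=0x1a [1]=0x33 [2]=0x00 [3]=0x0f (big-endian) → word 0x1a33000f
seq [26+:6] = (word>>26) & 0x3f = 6
prio [12+:14] = (word>>12) & 0x3fff = 9008  ←
flags [0+:12] = (word>>0) & 0xfff = 15
prio signed 14b, MSB=1: 9008 - 16384 = -7376

-7376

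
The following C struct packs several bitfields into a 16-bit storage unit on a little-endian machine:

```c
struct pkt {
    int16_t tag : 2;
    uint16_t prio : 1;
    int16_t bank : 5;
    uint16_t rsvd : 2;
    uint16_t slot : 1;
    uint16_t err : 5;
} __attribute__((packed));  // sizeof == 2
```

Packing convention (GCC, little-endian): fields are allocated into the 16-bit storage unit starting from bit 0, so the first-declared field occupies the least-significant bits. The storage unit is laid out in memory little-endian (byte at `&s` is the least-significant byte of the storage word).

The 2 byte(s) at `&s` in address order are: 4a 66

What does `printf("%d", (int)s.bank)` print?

[0]=0x4a [1]=0x66 (little-endian) → word 0x664a
tag:2 @ bit 0 → (0x664a>>0)&0x3 = 0x2
prio:1 @ bit 2 → (0x664a>>2)&0x1 = 0x0
bank:5 @ bit 3 → (0x664a>>3)&0x1f = 0x9  ←
rsvd:2 @ bit 8 → (0x664a>>8)&0x3 = 0x2
slot:1 @ bit 10 → (0x664a>>10)&0x1 = 0x1
err:5 @ bit 11 → (0x664a>>11)&0x1f = 0xc
bank signed 5b, MSB=0: value = 9

9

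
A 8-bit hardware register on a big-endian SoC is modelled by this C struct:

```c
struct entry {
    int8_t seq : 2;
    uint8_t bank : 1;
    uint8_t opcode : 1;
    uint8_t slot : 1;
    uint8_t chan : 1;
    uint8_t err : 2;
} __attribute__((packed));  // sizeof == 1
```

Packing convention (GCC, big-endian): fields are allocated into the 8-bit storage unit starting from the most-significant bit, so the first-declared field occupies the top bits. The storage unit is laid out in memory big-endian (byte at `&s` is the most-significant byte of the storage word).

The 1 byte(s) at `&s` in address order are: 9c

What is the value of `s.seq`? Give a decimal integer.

-2

[0]=0x9c (big-endian) → word 0x9c
seq [6+:2] = (word>>6) & 0x3 = 2  ←
bank [5+:1] = (word>>5) & 0x1 = 0
opcode [4+:1] = (word>>4) & 0x1 = 1
slot [3+:1] = (word>>3) & 0x1 = 1
chan [2+:1] = (word>>2) & 0x1 = 1
err [0+:2] = (word>>0) & 0x3 = 0
seq signed 2b, MSB=1: 2 - 4 = -2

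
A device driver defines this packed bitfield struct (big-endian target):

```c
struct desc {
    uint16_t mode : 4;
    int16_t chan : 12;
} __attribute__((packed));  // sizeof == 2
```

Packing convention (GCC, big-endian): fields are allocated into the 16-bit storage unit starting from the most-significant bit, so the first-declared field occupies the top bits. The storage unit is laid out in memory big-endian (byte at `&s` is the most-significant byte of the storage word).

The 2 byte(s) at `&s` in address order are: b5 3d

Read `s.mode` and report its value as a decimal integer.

[0]=0xb5 [1]=0x3d (big-endian) → word 0xb53d
mode [12+:4] = (word>>12) & 0xf = 11  ←
chan [0+:12] = (word>>0) & 0xfff = 1341

11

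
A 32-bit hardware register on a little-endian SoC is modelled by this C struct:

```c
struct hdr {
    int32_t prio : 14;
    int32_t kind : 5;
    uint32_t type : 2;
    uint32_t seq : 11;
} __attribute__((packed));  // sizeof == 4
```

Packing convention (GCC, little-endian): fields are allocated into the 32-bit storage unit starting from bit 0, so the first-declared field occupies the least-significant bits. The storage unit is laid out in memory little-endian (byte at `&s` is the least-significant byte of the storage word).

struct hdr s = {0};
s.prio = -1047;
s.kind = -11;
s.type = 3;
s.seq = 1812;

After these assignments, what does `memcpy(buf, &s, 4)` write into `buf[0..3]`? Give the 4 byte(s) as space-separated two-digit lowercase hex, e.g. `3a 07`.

e9 7b 9d e2

prio:14 = -1047 → 0x3be9 << 0 → word 0x00003be9
kind:5 = -11 → 0x15 << 14 → word 0x00057be9
type:2 = 3 → 0x3 << 19 → word 0x001d7be9
seq:11 = 1812 → 0x714 << 21 → word 0xe29d7be9
word = 0xe29d7be9 → little-endian bytes:
  [0]=0xe9  [1]=0x7b  [2]=0x9d  [3]=0xe2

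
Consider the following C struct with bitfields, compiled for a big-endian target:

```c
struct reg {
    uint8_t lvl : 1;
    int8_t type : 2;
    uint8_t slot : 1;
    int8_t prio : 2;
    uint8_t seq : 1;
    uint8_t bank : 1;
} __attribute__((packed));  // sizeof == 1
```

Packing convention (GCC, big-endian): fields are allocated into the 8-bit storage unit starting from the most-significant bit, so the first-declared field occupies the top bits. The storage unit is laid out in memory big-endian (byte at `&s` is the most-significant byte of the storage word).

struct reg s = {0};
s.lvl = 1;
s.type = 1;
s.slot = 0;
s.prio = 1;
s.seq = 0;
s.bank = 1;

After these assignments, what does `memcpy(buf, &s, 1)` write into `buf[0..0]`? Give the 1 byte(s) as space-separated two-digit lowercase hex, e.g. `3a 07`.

[7+:1] lvl=1 & 0x1 = 0x1; word=0x80
[5+:2] type=1 & 0x3 = 0x1; word=0xa0
[4+:1] slot=0 & 0x1 = 0x0; word=0xa0
[2+:2] prio=1 & 0x3 = 0x1; word=0xa4
[1+:1] seq=0 & 0x1 = 0x0; word=0xa4
[0+:1] bank=1 & 0x1 = 0x1; word=0xa5
word = 0xa5 → big-endian bytes:
  [0]=0xa5

a5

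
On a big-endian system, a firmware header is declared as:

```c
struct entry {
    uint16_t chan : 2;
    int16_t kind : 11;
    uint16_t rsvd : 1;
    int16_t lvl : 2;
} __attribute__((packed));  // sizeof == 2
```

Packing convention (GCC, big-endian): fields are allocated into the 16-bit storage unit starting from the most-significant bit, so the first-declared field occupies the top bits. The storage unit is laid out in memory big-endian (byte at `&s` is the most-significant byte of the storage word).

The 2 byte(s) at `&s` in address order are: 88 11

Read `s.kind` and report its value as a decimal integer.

[0]=0x88 [1]=0x11 (big-endian) → word 0x8811
chan [14+:2] = (word>>14) & 0x3 = 2
kind [3+:11] = (word>>3) & 0x7ff = 258  ←
rsvd [2+:1] = (word>>2) & 0x1 = 0
lvl [0+:2] = (word>>0) & 0x3 = 1
kind signed 11b, MSB=0: value = 258

258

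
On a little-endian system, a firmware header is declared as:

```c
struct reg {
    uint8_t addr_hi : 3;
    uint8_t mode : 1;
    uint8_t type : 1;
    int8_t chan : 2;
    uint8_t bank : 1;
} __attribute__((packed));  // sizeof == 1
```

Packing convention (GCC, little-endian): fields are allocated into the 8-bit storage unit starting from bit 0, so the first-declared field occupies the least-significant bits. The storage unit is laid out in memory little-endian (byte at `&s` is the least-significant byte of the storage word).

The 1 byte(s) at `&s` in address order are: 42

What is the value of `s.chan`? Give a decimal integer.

[0]=0x42 (little-endian) → word 0x42
addr_hi:3 @ bit 0 → (0x42>>0)&0x7 = 0x2
mode:1 @ bit 3 → (0x42>>3)&0x1 = 0x0
type:1 @ bit 4 → (0x42>>4)&0x1 = 0x0
chan:2 @ bit 5 → (0x42>>5)&0x3 = 0x2  ←
bank:1 @ bit 7 → (0x42>>7)&0x1 = 0x0
chan signed 2b, MSB=1: 2 - 4 = -2

-2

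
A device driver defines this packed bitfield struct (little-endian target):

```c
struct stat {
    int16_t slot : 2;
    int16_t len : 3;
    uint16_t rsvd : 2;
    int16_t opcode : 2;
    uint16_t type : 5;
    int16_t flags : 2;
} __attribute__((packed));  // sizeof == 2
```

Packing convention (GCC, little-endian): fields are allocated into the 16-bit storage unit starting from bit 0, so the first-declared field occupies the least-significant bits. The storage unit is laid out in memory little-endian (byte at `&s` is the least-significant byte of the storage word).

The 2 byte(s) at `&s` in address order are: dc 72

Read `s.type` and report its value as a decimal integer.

25

[0]=0xdc [1]=0x72 (little-endian) → word 0x72dc
slot [0+:2] = (word>>0) & 0x3 = 0
len [2+:3] = (word>>2) & 0x7 = 7
rsvd [5+:2] = (word>>5) & 0x3 = 2
opcode [7+:2] = (word>>7) & 0x3 = 1
type [9+:5] = (word>>9) & 0x1f = 25  ←
flags [14+:2] = (word>>14) & 0x3 = 1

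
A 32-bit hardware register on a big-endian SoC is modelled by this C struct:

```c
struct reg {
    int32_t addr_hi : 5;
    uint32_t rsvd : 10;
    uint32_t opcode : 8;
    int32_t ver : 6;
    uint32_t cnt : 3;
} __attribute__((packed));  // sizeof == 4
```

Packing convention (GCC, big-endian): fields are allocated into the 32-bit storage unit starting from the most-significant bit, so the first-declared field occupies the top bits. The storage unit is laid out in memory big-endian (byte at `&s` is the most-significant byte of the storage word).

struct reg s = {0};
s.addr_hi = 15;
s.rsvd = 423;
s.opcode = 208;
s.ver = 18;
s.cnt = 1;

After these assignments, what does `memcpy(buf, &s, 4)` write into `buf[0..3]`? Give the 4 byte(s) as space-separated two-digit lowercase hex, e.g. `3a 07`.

addr_hi:5 = 15 → 0xf << 27 → word 0x78000000
rsvd:10 = 423 → 0x1a7 << 17 → word 0x7b4e0000
opcode:8 = 208 → 0xd0 << 9 → word 0x7b4fa000
ver:6 = 18 → 0x12 << 3 → word 0x7b4fa090
cnt:3 = 1 → 0x1 << 0 → word 0x7b4fa091
word = 0x7b4fa091 → big-endian bytes:
  [0]=0x7b  [1]=0x4f  [2]=0xa0  [3]=0x91

7b 4f a0 91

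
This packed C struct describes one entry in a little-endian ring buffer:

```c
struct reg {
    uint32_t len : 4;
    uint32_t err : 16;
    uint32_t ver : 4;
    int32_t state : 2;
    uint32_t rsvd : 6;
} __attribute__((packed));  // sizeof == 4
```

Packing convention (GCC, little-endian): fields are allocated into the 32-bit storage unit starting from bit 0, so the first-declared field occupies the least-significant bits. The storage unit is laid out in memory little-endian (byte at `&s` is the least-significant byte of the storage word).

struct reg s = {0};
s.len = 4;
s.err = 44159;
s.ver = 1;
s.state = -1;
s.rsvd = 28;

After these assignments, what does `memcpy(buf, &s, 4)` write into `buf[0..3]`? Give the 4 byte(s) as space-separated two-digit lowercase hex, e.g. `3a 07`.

[0+:4] len=4 & 0xf = 0x4; word=0x00000004
[4+:16] err=44159 & 0xffff = 0xac7f; word=0x000ac7f4
[20+:4] ver=1 & 0xf = 0x1; word=0x001ac7f4
[24+:2] state=-1 & 0x3 = 0x3; word=0x031ac7f4
[26+:6] rsvd=28 & 0x3f = 0x1c; word=0x731ac7f4
word = 0x731ac7f4 → little-endian bytes:
  [0]=0xf4  [1]=0xc7  [2]=0x1a  [3]=0x73

f4 c7 1a 73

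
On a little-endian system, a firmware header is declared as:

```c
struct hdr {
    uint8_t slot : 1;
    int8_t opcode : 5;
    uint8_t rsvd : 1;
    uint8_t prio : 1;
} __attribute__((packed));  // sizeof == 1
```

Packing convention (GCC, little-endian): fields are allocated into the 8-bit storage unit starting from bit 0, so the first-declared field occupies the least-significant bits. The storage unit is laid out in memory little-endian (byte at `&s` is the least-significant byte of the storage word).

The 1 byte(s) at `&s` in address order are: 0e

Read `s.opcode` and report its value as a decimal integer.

[0]=0x0e (little-endian) → word 0x0e
slot [0+:1] = (word>>0) & 0x1 = 0
opcode [1+:5] = (word>>1) & 0x1f = 7  ←
rsvd [6+:1] = (word>>6) & 0x1 = 0
prio [7+:1] = (word>>7) & 0x1 = 0
opcode signed 5b, MSB=0: value = 7

7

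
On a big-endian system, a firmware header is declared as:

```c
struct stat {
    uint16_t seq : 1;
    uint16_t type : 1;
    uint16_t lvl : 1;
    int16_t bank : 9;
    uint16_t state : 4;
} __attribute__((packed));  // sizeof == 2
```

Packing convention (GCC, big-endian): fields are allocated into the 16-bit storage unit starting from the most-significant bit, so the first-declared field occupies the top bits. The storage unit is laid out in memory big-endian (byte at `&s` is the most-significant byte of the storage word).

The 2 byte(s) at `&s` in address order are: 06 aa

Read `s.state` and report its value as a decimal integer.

10

[0]=0x06 [1]=0xaa (big-endian) → word 0x06aa
seq:1 @ bit 15 → (0x06aa>>15)&0x1 = 0x0
type:1 @ bit 14 → (0x06aa>>14)&0x1 = 0x0
lvl:1 @ bit 13 → (0x06aa>>13)&0x1 = 0x0
bank:9 @ bit 4 → (0x06aa>>4)&0x1ff = 0x6a
state:4 @ bit 0 → (0x06aa>>0)&0xf = 0xa  ←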